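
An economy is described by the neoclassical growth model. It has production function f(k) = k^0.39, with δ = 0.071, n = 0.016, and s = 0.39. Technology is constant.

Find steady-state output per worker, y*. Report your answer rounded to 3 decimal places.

At the steady state, Δk = 0, so s·k^α = (n + δ)·k.
Rearranging, k^(1−α) = s / (n + δ).
k^0.61 = 0.39 / (0.016 + 0.071) = 0.39 / 0.087 = 4.4828
k* = 4.4828^(1/0.61) ≈ 11.6981
y* = (k*)^α = 11.6981^0.39 ≈ 2.6095

y* = 2.610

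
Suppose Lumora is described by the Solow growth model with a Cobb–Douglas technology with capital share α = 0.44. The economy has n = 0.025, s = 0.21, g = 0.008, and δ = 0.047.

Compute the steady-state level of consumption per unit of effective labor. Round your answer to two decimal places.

In steady state, investment equals break-even investment: s·k^α = (n + g + δ)·k.
Dividing both sides by k: k^(1−α) = s / (n + g + δ).
k^0.56 = 0.21 / (0.025 + 0.008 + 0.047) = 0.21 / 0.080 = 2.6250
k* = 2.6250^(1/0.56) ≈ 5.6033
y* = (k*)^α = 5.6033^0.44 ≈ 2.1346
c* = (1 − s)·y* = (1 − 0.21) × 2.1346 ≈ 1.6863

c* ≈ 1.69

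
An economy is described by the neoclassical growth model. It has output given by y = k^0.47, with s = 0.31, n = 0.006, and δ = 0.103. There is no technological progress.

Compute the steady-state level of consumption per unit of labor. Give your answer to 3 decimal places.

c* = 1.743

At the steady state, Δk = 0, so s·k^α = (n + δ)·k.
Dividing both sides by k: k^(1−α) = s / (n + δ).
k^0.53 = 0.31 / (0.006 + 0.103) = 0.31 / 0.109 = 2.8440
k* = 2.8440^(1/0.53) ≈ 7.1857
y* = (k*)^α = 7.1857^0.47 ≈ 2.5266
c* = (1 − s)·y* = (1 − 0.31) × 2.5266 ≈ 1.7434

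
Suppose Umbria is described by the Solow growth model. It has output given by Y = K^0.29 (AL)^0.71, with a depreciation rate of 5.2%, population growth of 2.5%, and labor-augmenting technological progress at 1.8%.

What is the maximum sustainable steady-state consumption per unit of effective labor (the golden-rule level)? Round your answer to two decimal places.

At the golden rule, f'(k) = n + g + δ, so α·k^(α−1) = n + g + δ and k_gold = (α/(n + g + δ))^(1/(1−α)).
k_gold = (0.29/0.095)^(1/0.71) = 3.0526^1.4085 ≈ 4.8157
c_gold = f(k_gold) − (n + g + δ)·k_gold = 1.5775 − 0.095×4.8157 ≈ 1.1200

c_gold ≈ 1.12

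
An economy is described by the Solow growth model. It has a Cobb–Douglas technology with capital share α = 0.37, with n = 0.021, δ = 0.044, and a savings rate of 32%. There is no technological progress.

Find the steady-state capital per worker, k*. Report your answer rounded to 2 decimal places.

k* ≈ 12.55

At the steady state, Δk = 0, so s·k^α = (n + δ)·k.
Rearranging, k^(1−α) = s / (n + δ).
k^0.63 = 0.32 / (0.021 + 0.044) = 0.32 / 0.065 = 4.9231
k* = 4.9231^(1/0.63) ≈ 12.5543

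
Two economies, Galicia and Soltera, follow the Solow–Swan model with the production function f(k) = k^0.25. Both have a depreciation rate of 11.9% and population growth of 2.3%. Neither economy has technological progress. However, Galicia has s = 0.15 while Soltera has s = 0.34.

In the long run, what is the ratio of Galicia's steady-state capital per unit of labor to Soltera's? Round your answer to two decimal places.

ratio ≈ 0.34

Steady-state k* = [s/(n + δ)]^(1/(1−α)), so the ratio is [ (s_G/(n + δ)_G) / (s_S/(n + δ)_S) ]^1.3333.
s_G/(n + δ)_G = 0.15/0.142 = 1.0563; s_S/(n + δ)_S = 0.34/0.142 = 2.3944.
Ratio = (1.0563/2.3944)^1.3333 = 0.4412^1.3333 ≈ 0.3359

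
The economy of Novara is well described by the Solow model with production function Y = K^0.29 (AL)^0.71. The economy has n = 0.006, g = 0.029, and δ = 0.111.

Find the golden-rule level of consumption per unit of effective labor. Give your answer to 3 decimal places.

c_gold ≈ 0.940

At the golden rule, f'(k) = n + g + δ, so α·k^(α−1) = n + g + δ and k_gold = (α/(n + g + δ))^(1/(1−α)).
k_gold = (0.29/0.146)^(1/0.71) = 1.9863^1.4085 ≈ 2.6290
c_gold = f(k_gold) − (n + g + δ)·k_gold = 1.3235 − 0.146×2.6290 ≈ 0.9397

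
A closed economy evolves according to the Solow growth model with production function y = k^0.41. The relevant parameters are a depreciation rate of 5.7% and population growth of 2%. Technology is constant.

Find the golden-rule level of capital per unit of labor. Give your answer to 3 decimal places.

The golden rule sets f'(k) = n + δ, i.e. α·k^(α−1) = n + δ.
So k^(1−α) = α / (n + δ) = 0.41 / 0.077 = 5.3247.
k_gold = 5.3247^(1/0.59) ≈ 17.0219

k_gold ≈ 17.022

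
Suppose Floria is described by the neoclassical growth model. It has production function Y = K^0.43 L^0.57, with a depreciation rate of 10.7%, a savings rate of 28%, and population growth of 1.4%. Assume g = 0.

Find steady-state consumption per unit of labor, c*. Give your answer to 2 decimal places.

Steady state requires s·f(k) = (n + δ)·k, i.e. s·k^α = (n + δ)·k.
Rearranging, k^(1−α) = s / (n + δ).
k^0.57 = 0.28 / (0.014 + 0.107) = 0.28 / 0.121 = 2.3140
k* = 2.3140^(1/0.57) ≈ 4.3575
y* = (k*)^α = 4.3575^0.43 ≈ 1.8831
c* = (1 − s)·y* = (1 − 0.28) × 1.8831 ≈ 1.3558

c* ≈ 1.36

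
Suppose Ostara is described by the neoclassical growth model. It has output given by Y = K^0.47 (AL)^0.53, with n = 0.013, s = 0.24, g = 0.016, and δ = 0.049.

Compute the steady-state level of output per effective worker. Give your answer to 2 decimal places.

y* = 2.71

At the steady state, Δk = 0, so s·k^α = (n + g + δ)·k.
Rearranging, k^(1−α) = s / (n + g + δ).
k^0.53 = 0.24 / (0.013 + 0.016 + 0.049) = 0.24 / 0.078 = 3.0769
k* = 3.0769^(1/0.53) ≈ 8.3362
y* = (k*)^α = 8.3362^0.47 ≈ 2.7093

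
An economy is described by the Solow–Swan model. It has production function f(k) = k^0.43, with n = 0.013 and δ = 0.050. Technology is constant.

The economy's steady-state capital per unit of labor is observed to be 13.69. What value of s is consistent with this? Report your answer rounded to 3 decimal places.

At the steady state, Δk = 0, so s·k^α = (n + δ)·k.
So s / (n + δ) = (k*)^(1−α) = 13.69^0.57 = 4.4438.
Therefore s = 4.4438 × (n + δ) = 4.4438 × 0.063 = 0.2800.

s ≈ 0.280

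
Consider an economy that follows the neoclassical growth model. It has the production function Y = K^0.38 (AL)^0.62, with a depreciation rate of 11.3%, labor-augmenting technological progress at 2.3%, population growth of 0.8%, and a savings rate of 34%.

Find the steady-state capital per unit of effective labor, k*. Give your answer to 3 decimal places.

In steady state, investment equals break-even investment: s·k^α = (n + g + δ)·k.
Dividing both sides by k: k^(1−α) = s / (n + g + δ).
k^0.62 = 0.34 / (0.008 + 0.023 + 0.113) = 0.34 / 0.144 = 2.3611
k* = 2.3611^(1/0.62) ≈ 3.9976

k* = 3.998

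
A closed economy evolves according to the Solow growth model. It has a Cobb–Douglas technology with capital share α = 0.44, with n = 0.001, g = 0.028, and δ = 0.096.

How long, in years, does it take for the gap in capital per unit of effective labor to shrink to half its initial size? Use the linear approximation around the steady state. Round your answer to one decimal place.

Near the steady state the convergence rate is λ = (1 − α)(n + g + δ).
λ = (1 − 0.44) × 0.125 = 0.56 × 0.125 = 0.0700
Half-life = ln 2 / λ = 0.6931 / 0.0700 ≈ 9.90 years

t_½ ≈ 9.9 years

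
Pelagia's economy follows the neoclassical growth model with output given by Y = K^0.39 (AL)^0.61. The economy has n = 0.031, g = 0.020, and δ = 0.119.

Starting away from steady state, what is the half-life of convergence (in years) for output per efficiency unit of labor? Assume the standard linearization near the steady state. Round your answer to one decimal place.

Near the steady state the convergence rate is λ = (1 − α)(n + g + δ).
λ = (1 − 0.39) × 0.170 = 0.61 × 0.170 = 0.1037
Half-life = ln 2 / λ = 0.6931 / 0.1037 ≈ 6.68 years

half-life ≈ 6.7 years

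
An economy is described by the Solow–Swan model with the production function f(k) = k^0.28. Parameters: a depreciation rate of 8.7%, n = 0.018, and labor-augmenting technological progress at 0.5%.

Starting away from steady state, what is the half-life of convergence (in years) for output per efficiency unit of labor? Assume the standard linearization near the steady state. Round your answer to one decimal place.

half-life ≈ 8.8 years

Near the steady state the convergence rate is λ = (1 − α)(n + g + δ).
λ = (1 − 0.28) × 0.110 = 0.72 × 0.110 = 0.0792
Half-life = ln 2 / λ = 0.6931 / 0.0792 ≈ 8.75 years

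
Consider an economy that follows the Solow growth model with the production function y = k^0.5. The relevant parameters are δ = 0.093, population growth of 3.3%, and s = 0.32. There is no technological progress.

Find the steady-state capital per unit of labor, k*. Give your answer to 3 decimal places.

At the steady state, Δk = 0, so s·k^α = (n + δ)·k.
Rearranging, k^(1−α) = s / (n + δ).
k^0.5 = 0.32 / (0.033 + 0.093) = 0.32 / 0.126 = 2.5397
k* = 2.5397^(1/0.5) ≈ 6.4501

k* ≈ 6.450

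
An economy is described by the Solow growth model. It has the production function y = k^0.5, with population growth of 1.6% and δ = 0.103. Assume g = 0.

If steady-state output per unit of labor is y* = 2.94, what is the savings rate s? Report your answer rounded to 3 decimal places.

Steady state requires s·f(k) = (n + δ)·k, i.e. s·k^α = (n + δ)·k.
Since y* = [s/(n + δ)]^(α/(1−α)), we have s/(n + δ) = (y*)^((1−α)/α) = 2.94^1 = 2.9400.
Therefore s = 2.9400 × (n + δ) = 2.9400 × 0.119 = 0.3499.

s ≈ 0.350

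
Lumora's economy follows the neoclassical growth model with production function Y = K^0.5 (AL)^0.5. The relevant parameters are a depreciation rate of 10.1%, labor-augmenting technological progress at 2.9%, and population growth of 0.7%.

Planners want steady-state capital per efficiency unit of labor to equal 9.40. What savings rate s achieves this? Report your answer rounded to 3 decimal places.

s ≈ 0.420

In steady state, investment equals break-even investment: s·k^α = (n + g + δ)·k.
So s / (n + g + δ) = (k*)^(1−α) = 9.40^0.5 = 3.0659.
Therefore s = 3.0659 × (n + g + δ) = 3.0659 × 0.137 = 0.4200.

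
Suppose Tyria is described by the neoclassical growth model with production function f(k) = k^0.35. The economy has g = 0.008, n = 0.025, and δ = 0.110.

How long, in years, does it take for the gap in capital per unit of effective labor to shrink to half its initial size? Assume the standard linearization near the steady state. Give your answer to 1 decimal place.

half-life ≈ 7.5 years

Near the steady state the convergence rate is λ = (1 − α)(n + g + δ).
λ = (1 − 0.35) × 0.143 = 0.65 × 0.143 = 0.09295
Half-life = ln 2 / λ = 0.6931 / 0.09295 ≈ 7.46 years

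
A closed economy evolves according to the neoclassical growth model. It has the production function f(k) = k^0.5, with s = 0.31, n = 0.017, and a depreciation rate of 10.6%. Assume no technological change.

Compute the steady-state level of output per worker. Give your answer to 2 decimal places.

Steady state requires s·f(k) = (n + δ)·k, i.e. s·k^α = (n + δ)·k.
Rearranging, k^(1−α) = s / (n + δ).
k^0.5 = 0.31 / (0.017 + 0.106) = 0.31 / 0.123 = 2.5203
k* = 2.5203^(1/0.5) ≈ 6.3519
y* = (k*)^α = 6.3519^0.5 ≈ 2.5203

y* = 2.52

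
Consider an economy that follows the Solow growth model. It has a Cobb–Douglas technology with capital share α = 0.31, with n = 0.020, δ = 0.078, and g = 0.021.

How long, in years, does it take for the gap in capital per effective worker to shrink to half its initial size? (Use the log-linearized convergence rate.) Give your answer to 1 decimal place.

Near the steady state the convergence rate is λ = (1 − α)(n + g + δ).
λ = (1 − 0.31) × 0.119 = 0.69 × 0.119 = 0.08211
Half-life = ln 2 / λ = 0.6931 / 0.08211 ≈ 8.44 years

half-life ≈ 8.4 years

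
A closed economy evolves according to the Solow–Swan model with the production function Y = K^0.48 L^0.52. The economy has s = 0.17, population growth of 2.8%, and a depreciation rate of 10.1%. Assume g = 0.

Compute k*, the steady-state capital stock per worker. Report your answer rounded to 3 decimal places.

At the steady state, Δk = 0, so s·k^α = (n + δ)·k.
Rearranging, k^(1−α) = s / (n + δ).
k^0.52 = 0.17 / (0.028 + 0.101) = 0.17 / 0.129 = 1.3178
k* = 1.3178^(1/0.52) ≈ 1.7001

k* = 1.700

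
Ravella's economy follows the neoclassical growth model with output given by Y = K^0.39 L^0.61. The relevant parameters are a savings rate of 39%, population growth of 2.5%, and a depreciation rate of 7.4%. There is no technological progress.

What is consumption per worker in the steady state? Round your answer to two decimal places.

In steady state, investment equals break-even investment: s·k^α = (n + δ)·k.
Rearranging, k^(1−α) = s / (n + δ).
k^0.61 = 0.39 / (0.025 + 0.074) = 0.39 / 0.099 = 3.9394
k* = 3.9394^(1/0.61) ≈ 9.4649
y* = (k*)^α = 9.4649^0.39 ≈ 2.4026
c* = (1 − s)·y* = (1 − 0.39) × 2.4026 ≈ 1.4656

c* ≈ 1.47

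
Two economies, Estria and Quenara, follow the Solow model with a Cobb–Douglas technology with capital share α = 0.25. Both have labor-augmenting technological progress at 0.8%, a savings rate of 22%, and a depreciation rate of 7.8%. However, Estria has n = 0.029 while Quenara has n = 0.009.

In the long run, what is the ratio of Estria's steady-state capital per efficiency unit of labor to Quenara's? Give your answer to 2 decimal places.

Steady-state k* = [s/(n + g + δ)]^(1/(1−α)), so the ratio is [ (s_E/(n + g + δ)_E) / (s_Q/(n + g + δ)_Q) ]^1.3333.
s_E/(n + g + δ)_E = 0.22/0.115 = 1.9130; s_Q/(n + g + δ)_Q = 0.22/0.095 = 2.3158.
Ratio = (1.9130/2.3158)^1.3333 = 0.8261^1.3333 ≈ 0.7751

ratio ≈ 0.78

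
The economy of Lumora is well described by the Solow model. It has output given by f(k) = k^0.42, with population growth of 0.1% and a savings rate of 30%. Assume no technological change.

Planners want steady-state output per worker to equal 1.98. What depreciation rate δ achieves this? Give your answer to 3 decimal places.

In steady state, investment equals break-even investment: s·k^α = (n + δ)·k.
Since y* = [s/(n + δ)]^(α/(1−α)), we have s/(n + δ) = (y*)^((1−α)/α) = 1.98^1.381 = 2.5686.
Therefore n + δ = s / 2.5686 = 0.30 / 2.5686 = 0.1168, so δ = 0.1168 − 0.001 = 0.1158.

δ ≈ 0.116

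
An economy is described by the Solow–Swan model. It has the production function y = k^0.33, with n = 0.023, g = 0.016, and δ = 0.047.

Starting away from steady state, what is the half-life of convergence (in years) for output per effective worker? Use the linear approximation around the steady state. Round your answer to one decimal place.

about 12.0 years

Near the steady state the convergence rate is λ = (1 − α)(n + g + δ).
λ = (1 − 0.33) × 0.086 = 0.67 × 0.086 = 0.05762
Half-life = ln 2 / λ = 0.6931 / 0.05762 ≈ 12.03 years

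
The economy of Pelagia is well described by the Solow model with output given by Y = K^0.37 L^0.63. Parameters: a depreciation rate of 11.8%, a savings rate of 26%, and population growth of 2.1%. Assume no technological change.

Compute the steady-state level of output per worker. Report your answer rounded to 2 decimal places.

y* = 1.44

In steady state, investment equals break-even investment: s·k^α = (n + δ)·k.
Rearranging, k^(1−α) = s / (n + δ).
k^0.63 = 0.26 / (0.021 + 0.118) = 0.26 / 0.139 = 1.8705
k* = 1.8705^(1/0.63) ≈ 2.7020
y* = (k*)^α = 2.7020^0.37 ≈ 1.4445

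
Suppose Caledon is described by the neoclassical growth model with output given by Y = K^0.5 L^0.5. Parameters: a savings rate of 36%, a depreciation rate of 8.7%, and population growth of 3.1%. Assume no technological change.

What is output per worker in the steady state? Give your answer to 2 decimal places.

y* ≈ 3.05

Steady state requires s·f(k) = (n + δ)·k, i.e. s·k^α = (n + δ)·k.
Rearranging, k^(1−α) = s / (n + δ).
k^0.5 = 0.36 / (0.031 + 0.087) = 0.36 / 0.118 = 3.0508
k* = 3.0508^(1/0.5) ≈ 9.3074
y* = (k*)^α = 9.3074^0.5 ≈ 3.0508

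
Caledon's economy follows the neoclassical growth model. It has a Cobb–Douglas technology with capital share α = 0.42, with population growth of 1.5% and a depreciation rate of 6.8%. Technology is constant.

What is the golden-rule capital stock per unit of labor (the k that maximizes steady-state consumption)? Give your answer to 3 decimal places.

The golden rule sets f'(k) = n + δ, i.e. α·k^(α−1) = n + δ.
So k^(1−α) = α / (n + δ) = 0.42 / 0.083 = 5.0602.
k_gold = 5.0602^(1/0.58) ≈ 16.3713

k_gold ≈ 16.371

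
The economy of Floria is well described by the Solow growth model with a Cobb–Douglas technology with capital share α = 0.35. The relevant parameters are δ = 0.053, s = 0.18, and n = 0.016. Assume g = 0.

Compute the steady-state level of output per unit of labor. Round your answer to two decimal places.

y* ≈ 1.68

At the steady state, Δk = 0, so s·k^α = (n + δ)·k.
Rearranging, k^(1−α) = s / (n + δ).
k^0.65 = 0.18 / (0.016 + 0.053) = 0.18 / 0.069 = 2.6087
k* = 2.6087^(1/0.65) ≈ 4.3717
y* = (k*)^α = 4.3717^0.35 ≈ 1.6758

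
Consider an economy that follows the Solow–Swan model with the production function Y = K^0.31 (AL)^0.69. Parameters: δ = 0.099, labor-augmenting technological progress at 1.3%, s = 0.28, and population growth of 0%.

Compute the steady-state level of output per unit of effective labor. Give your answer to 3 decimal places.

Steady state requires s·f(k) = (n + g + δ)·k, i.e. s·k^α = (n + g + δ)·k.
Rearranging, k^(1−α) = s / (n + g + δ).
k^0.69 = 0.28 / (0.000 + 0.013 + 0.099) = 0.28 / 0.112 = 2.5000
k* = 2.5000^(1/0.69) ≈ 3.7733
y* = (k*)^α = 3.7733^0.31 ≈ 1.5093

y* ≈ 1.509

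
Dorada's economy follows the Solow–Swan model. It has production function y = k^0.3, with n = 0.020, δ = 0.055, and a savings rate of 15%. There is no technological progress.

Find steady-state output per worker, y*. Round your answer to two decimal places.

At the steady state, Δk = 0, so s·k^α = (n + δ)·k.
Rearranging, k^(1−α) = s / (n + δ).
k^0.7 = 0.15 / (0.020 + 0.055) = 0.15 / 0.075 = 2.0000
k* = 2.0000^(1/0.7) ≈ 2.6918
y* = (k*)^α = 2.6918^0.3 ≈ 1.3459

y* = 1.35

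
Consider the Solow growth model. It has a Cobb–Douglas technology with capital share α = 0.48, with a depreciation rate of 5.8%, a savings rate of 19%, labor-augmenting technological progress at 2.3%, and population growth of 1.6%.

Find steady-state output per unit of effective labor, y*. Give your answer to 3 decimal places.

y* ≈ 1.860

At the steady state, Δk = 0, so s·k^α = (n + g + δ)·k.
Dividing both sides by k: k^(1−α) = s / (n + g + δ).
k^0.52 = 0.19 / (0.016 + 0.023 + 0.058) = 0.19 / 0.097 = 1.9588
k* = 1.9588^(1/0.52) ≈ 3.6435
y* = (k*)^α = 3.6435^0.48 ≈ 1.8601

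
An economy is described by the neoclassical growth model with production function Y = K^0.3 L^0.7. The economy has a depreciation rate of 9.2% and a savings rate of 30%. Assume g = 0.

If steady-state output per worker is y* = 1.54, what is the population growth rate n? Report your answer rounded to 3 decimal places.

n ≈ 0.018

Steady state requires s·f(k) = (n + δ)·k, i.e. s·k^α = (n + δ)·k.
Since y* = [s/(n + δ)]^(α/(1−α)), we have s/(n + δ) = (y*)^((1−α)/α) = 1.54^2.3333 = 2.7387.
Therefore n + δ = s / 2.7387 = 0.30 / 2.7387 = 0.1095, so n = 0.1095 − 0.092 = 0.0175.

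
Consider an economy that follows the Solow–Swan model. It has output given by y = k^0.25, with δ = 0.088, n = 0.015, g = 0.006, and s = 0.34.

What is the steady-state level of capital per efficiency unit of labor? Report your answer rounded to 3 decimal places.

Steady state requires s·f(k) = (n + g + δ)·k, i.e. s·k^α = (n + g + δ)·k.
Dividing both sides by k: k^(1−α) = s / (n + g + δ).
k^0.75 = 0.34 / (0.015 + 0.006 + 0.088) = 0.34 / 0.109 = 3.1193
k* = 3.1193^(1/0.75) ≈ 4.5577

k* = 4.558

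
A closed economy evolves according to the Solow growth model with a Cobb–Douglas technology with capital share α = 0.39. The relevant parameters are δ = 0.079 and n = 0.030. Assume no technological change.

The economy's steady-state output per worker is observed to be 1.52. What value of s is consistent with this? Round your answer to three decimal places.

s ≈ 0.210

At the steady state, Δk = 0, so s·k^α = (n + δ)·k.
Since y* = [s/(n + δ)]^(α/(1−α)), we have s/(n + δ) = (y*)^((1−α)/α) = 1.52^1.5641 = 1.9250.
Therefore s = 1.9250 × (n + δ) = 1.9250 × 0.109 = 0.2098.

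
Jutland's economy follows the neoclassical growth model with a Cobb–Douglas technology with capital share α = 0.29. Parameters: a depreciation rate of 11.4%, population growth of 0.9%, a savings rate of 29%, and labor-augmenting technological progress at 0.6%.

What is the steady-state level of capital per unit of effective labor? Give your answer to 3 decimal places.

k* ≈ 3.130

In steady state, investment equals break-even investment: s·k^α = (n + g + δ)·k.
Dividing both sides by k: k^(1−α) = s / (n + g + δ).
k^0.71 = 0.29 / (0.009 + 0.006 + 0.114) = 0.29 / 0.129 = 2.2481
k* = 2.2481^(1/0.71) ≈ 3.1298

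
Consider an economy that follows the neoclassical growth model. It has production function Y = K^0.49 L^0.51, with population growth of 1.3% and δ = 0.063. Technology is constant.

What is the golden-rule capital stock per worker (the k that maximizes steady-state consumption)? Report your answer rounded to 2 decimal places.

k_gold ≈ 38.64

The golden rule sets f'(k) = n + δ, i.e. α·k^(α−1) = n + δ.
So k^(1−α) = α / (n + δ) = 0.49 / 0.076 = 6.4474.
k_gold = 6.4474^(1/0.51) ≈ 38.6392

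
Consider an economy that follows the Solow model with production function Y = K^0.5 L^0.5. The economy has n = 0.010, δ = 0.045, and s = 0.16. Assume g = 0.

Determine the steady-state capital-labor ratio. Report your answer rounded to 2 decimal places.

At the steady state, Δk = 0, so s·k^α = (n + δ)·k.
Dividing both sides by k: k^(1−α) = s / (n + δ).
k^0.5 = 0.16 / (0.010 + 0.045) = 0.16 / 0.055 = 2.9091
k* = 2.9091^(1/0.5) ≈ 8.4629

k* ≈ 8.46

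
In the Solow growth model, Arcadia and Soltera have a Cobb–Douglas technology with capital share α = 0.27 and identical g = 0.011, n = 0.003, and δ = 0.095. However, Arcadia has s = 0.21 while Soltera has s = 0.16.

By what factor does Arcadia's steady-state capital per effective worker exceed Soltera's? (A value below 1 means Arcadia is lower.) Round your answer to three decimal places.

k*_A / k*_S ≈ 1.451

Steady-state k* = [s/(n + g + δ)]^(1/(1−α)), so the ratio is [ (s_A/(n + g + δ)_A) / (s_S/(n + g + δ)_S) ]^1.3699.
s_A/(n + g + δ)_A = 0.21/0.109 = 1.9266; s_S/(n + g + δ)_S = 0.16/0.109 = 1.4679.
Ratio = (1.9266/1.4679)^1.3699 = 1.3125^1.3699 ≈ 1.4514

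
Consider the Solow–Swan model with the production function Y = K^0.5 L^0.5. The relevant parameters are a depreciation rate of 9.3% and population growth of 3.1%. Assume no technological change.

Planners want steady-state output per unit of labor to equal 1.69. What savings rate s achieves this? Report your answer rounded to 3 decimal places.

s ≈ 0.210

At the steady state, Δk = 0, so s·k^α = (n + δ)·k.
Since y* = [s/(n + δ)]^(α/(1−α)), we have s/(n + δ) = (y*)^((1−α)/α) = 1.69^1 = 1.6900.
Therefore s = 1.6900 × (n + δ) = 1.6900 × 0.124 = 0.2096.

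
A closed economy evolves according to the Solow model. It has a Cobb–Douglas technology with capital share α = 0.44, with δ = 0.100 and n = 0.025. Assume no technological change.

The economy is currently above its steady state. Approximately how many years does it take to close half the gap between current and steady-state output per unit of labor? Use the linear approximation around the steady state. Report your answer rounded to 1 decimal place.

half-life ≈ 9.9 years

Near the steady state the convergence rate is λ = (1 − α)(n + δ).
λ = (1 − 0.44) × 0.125 = 0.56 × 0.125 = 0.0700
Half-life = ln 2 / λ = 0.6931 / 0.0700 ≈ 9.90 years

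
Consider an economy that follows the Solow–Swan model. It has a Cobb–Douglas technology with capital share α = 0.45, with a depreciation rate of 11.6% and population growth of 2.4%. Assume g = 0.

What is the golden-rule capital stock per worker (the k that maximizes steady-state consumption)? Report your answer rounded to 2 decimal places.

The golden rule sets f'(k) = n + δ, i.e. α·k^(α−1) = n + δ.
So k^(1−α) = α / (n + δ) = 0.45 / 0.140 = 3.2143.
k_gold = 3.2143^(1/0.55) ≈ 8.3556

k_gold ≈ 8.36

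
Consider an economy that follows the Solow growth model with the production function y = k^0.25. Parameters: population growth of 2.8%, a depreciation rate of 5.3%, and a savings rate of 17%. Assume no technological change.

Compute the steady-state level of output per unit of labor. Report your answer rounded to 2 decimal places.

y* = 1.28

In steady state, investment equals break-even investment: s·k^α = (n + δ)·k.
Dividing both sides by k: k^(1−α) = s / (n + δ).
k^0.75 = 0.17 / (0.028 + 0.053) = 0.17 / 0.081 = 2.0988
k* = 2.0988^(1/0.75) ≈ 2.6872
y* = (k*)^α = 2.6872^0.25 ≈ 1.2803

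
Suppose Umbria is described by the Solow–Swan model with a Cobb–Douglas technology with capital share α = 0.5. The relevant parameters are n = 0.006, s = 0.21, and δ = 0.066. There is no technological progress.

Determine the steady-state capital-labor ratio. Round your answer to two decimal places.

k* = 8.51

In steady state, investment equals break-even investment: s·k^α = (n + δ)·k.
Rearranging, k^(1−α) = s / (n + δ).
k^0.5 = 0.21 / (0.006 + 0.066) = 0.21 / 0.072 = 2.9167
k* = 2.9167^(1/0.5) ≈ 8.5071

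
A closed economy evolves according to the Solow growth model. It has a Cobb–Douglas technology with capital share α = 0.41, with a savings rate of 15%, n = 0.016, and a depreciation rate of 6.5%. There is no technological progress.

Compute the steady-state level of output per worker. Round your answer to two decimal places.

y* ≈ 1.53

Steady state requires s·f(k) = (n + δ)·k, i.e. s·k^α = (n + δ)·k.
Rearranging, k^(1−α) = s / (n + δ).
k^0.59 = 0.15 / (0.016 + 0.065) = 0.15 / 0.081 = 1.8519
k* = 1.8519^(1/0.59) ≈ 2.8418
y* = (k*)^α = 2.8418^0.41 ≈ 1.5345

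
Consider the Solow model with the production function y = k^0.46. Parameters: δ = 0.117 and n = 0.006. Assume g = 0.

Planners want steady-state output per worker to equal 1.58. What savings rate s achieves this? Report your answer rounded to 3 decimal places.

Steady state requires s·f(k) = (n + δ)·k, i.e. s·k^α = (n + δ)·k.
Since y* = [s/(n + δ)]^(α/(1−α)), we have s/(n + δ) = (y*)^((1−α)/α) = 1.58^1.1739 = 1.7108.
Therefore s = 1.7108 × (n + δ) = 1.7108 × 0.123 = 0.2104.

s ≈ 0.210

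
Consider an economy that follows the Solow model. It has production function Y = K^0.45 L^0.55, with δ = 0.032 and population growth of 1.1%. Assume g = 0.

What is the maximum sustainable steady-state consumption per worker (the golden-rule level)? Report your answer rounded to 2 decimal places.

At the golden rule, f'(k) = n + δ, so α·k^(α−1) = n + δ and k_gold = (α/(n + δ))^(1/(1−α)).
k_gold = (0.45/0.043)^(1/0.55) = 10.4651^1.8182 ≈ 71.4657
c_gold = f(k_gold) − (n + δ)·k_gold = 6.8288 − 0.043×71.4657 ≈ 3.7558

c_gold ≈ 3.76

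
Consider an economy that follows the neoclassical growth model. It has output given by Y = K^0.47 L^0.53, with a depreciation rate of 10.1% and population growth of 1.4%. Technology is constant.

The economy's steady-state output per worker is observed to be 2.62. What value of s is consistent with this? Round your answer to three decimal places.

s ≈ 0.341

Steady state requires s·f(k) = (n + δ)·k, i.e. s·k^α = (n + δ)·k.
Since y* = [s/(n + δ)]^(α/(1−α)), we have s/(n + δ) = (y*)^((1−α)/α) = 2.62^1.1277 = 2.9629.
Therefore s = 2.9629 × (n + δ) = 2.9629 × 0.115 = 0.3407.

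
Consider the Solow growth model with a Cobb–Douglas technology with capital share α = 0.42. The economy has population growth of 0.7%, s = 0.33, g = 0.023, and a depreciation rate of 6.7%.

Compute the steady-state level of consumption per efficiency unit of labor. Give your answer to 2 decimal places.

c* ≈ 1.63

Steady state requires s·f(k) = (n + g + δ)·k, i.e. s·k^α = (n + g + δ)·k.
Dividing both sides by k: k^(1−α) = s / (n + g + δ).
k^0.58 = 0.33 / (0.007 + 0.023 + 0.067) = 0.33 / 0.097 = 3.4021
k* = 3.4021^(1/0.58) ≈ 8.2567
y* = (k*)^α = 8.2567^0.42 ≈ 2.4269
c* = (1 − s)·y* = (1 − 0.33) × 2.4269 ≈ 1.6260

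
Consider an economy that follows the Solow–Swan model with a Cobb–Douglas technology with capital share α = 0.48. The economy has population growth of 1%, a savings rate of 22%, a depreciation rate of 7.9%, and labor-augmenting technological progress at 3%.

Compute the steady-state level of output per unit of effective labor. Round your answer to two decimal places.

At the steady state, Δk = 0, so s·k^α = (n + g + δ)·k.
Rearranging, k^(1−α) = s / (n + g + δ).
k^0.52 = 0.22 / (0.010 + 0.030 + 0.079) = 0.22 / 0.119 = 1.8487
k* = 1.8487^(1/0.52) ≈ 3.2599
y* = (k*)^α = 3.2599^0.48 ≈ 1.7633

y* = 1.76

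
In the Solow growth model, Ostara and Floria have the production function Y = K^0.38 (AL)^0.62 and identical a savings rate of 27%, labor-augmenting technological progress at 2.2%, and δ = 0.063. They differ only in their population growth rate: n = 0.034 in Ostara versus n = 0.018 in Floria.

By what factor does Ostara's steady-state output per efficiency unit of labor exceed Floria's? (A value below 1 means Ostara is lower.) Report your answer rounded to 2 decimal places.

ratio ≈ 0.92

Steady-state y* = [s/(n + g + δ)]^(α/(1−α)), so the ratio is [ (s_O/(n + g + δ)_O) / (s_F/(n + g + δ)_F) ]^0.6129.
s_O/(n + g + δ)_O = 0.27/0.119 = 2.2689; s_F/(n + g + δ)_F = 0.27/0.103 = 2.6214.
Ratio = (2.2689/2.6214)^0.6129 = 0.8655^0.6129 ≈ 0.9153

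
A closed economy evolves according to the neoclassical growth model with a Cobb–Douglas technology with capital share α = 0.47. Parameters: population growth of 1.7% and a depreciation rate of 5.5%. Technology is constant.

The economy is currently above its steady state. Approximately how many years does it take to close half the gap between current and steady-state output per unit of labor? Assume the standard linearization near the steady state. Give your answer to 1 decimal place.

Near the steady state the convergence rate is λ = (1 − α)(n + δ).
λ = (1 − 0.47) × 0.072 = 0.53 × 0.072 = 0.03816
Half-life = ln 2 / λ = 0.6931 / 0.03816 ≈ 18.16 years

about 18.2 years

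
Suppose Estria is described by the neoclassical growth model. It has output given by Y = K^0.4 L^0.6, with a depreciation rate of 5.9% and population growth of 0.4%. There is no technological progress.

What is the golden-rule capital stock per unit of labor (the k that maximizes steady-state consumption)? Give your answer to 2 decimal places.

The golden rule sets f'(k) = n + δ, i.e. α·k^(α−1) = n + δ.
So k^(1−α) = α / (n + δ) = 0.4 / 0.063 = 6.3492.
k_gold = 6.3492^(1/0.6) ≈ 21.7703

k_gold ≈ 21.77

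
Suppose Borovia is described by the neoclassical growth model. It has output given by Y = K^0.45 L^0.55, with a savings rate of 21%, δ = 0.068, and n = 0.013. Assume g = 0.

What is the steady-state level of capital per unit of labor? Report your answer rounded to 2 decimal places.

Steady state requires s·f(k) = (n + δ)·k, i.e. s·k^α = (n + δ)·k.
Rearranging, k^(1−α) = s / (n + δ).
k^0.55 = 0.21 / (0.013 + 0.068) = 0.21 / 0.081 = 2.5926
k* = 2.5926^(1/0.55) ≈ 5.6526

k* ≈ 5.65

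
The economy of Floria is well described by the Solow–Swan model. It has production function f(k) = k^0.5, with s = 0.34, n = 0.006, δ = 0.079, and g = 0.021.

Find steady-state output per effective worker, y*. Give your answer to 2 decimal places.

y* = 3.21

At the steady state, Δk = 0, so s·k^α = (n + g + δ)·k.
Rearranging, k^(1−α) = s / (n + g + δ).
k^0.5 = 0.34 / (0.006 + 0.021 + 0.079) = 0.34 / 0.106 = 3.2075
k* = 3.2075^(1/0.5) ≈ 10.2881
y* = (k*)^α = 10.2881^0.5 ≈ 3.2075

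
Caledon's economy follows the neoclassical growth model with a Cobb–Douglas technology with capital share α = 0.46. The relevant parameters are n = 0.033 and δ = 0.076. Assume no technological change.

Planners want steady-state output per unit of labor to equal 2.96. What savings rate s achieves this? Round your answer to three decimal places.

s ≈ 0.390

Steady state requires s·f(k) = (n + δ)·k, i.e. s·k^α = (n + δ)·k.
Since y* = [s/(n + δ)]^(α/(1−α)), we have s/(n + δ) = (y*)^((1−α)/α) = 2.96^1.1739 = 3.5748.
Therefore s = 3.5748 × (n + δ) = 3.5748 × 0.109 = 0.3897.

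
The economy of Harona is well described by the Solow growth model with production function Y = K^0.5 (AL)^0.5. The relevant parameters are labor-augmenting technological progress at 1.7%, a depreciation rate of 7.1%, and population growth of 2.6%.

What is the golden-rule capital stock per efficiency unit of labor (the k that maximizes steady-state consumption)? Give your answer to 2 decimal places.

The golden rule sets f'(k) = n + g + δ, i.e. α·k^(α−1) = n + g + δ.
So k^(1−α) = α / (n + g + δ) = 0.5 / 0.114 = 4.3860.
k_gold = 4.3860^(1/0.5) ≈ 19.2370

k_gold ≈ 19.24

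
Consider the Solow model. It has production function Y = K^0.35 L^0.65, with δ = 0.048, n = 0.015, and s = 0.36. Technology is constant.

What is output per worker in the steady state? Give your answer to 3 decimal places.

y* = 2.556

In steady state, investment equals break-even investment: s·k^α = (n + δ)·k.
Dividing both sides by k: k^(1−α) = s / (n + δ).
k^0.65 = 0.36 / (0.015 + 0.048) = 0.36 / 0.063 = 5.7143
k* = 5.7143^(1/0.65) ≈ 14.6069
y* = (k*)^α = 14.6069^0.35 ≈ 2.5562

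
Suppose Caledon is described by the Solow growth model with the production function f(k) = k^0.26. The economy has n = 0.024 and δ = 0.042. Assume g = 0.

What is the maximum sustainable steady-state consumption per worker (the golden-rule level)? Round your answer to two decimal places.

At the golden rule, f'(k) = n + δ, so α·k^(α−1) = n + δ and k_gold = (α/(n + δ))^(1/(1−α)).
k_gold = (0.26/0.066)^(1/0.74) = 3.9394^1.3514 ≈ 6.3777
c_gold = f(k_gold) − (n + δ)·k_gold = 1.6189 − 0.066×6.3777 ≈ 1.1980

c_gold ≈ 1.20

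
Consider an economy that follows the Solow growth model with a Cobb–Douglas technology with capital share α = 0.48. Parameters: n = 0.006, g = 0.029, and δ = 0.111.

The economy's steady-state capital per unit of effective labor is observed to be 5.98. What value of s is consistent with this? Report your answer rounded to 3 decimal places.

Steady state requires s·f(k) = (n + g + δ)·k, i.e. s·k^α = (n + g + δ)·k.
So s / (n + g + δ) = (k*)^(1−α) = 5.98^0.52 = 2.5345.
Therefore s = 2.5345 × (n + g + δ) = 2.5345 × 0.146 = 0.3700.

s ≈ 0.370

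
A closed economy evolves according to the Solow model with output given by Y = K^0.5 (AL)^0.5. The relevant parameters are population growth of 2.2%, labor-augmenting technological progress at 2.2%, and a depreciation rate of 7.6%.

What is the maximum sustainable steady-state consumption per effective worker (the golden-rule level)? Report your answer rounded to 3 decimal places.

At the golden rule, f'(k) = n + g + δ, so α·k^(α−1) = n + g + δ and k_gold = (α/(n + g + δ))^(1/(1−α)).
k_gold = (0.5/0.120)^(1/0.5) = 4.1667^2 ≈ 17.3614
c_gold = f(k_gold) − (n + g + δ)·k_gold = 4.1667 − 0.120×17.3614 ≈ 2.0833

c_gold ≈ 2.083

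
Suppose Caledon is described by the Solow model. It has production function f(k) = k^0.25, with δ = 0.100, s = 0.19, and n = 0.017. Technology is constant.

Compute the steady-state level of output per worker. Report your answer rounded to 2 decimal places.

y* = 1.18

Steady state requires s·f(k) = (n + δ)·k, i.e. s·k^α = (n + δ)·k.
Dividing both sides by k: k^(1−α) = s / (n + δ).
k^0.75 = 0.19 / (0.017 + 0.100) = 0.19 / 0.117 = 1.6239
k* = 1.6239^(1/0.75) ≈ 1.9087
y* = (k*)^α = 1.9087^0.25 ≈ 1.1754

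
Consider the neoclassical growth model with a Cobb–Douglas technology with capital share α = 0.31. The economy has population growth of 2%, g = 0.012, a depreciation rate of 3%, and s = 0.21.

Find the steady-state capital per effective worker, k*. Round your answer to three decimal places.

In steady state, investment equals break-even investment: s·k^α = (n + g + δ)·k.
Dividing both sides by k: k^(1−α) = s / (n + g + δ).
k^0.69 = 0.21 / (0.020 + 0.012 + 0.030) = 0.21 / 0.062 = 3.3871
k* = 3.3871^(1/0.69) ≈ 5.8596

k* = 5.860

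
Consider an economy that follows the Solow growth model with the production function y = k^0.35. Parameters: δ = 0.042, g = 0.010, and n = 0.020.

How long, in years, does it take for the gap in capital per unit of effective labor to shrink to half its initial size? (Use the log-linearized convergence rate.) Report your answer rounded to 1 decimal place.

Near the steady state the convergence rate is λ = (1 − α)(n + g + δ).
λ = (1 − 0.35) × 0.072 = 0.65 × 0.072 = 0.0468
Half-life = ln 2 / λ = 0.6931 / 0.0468 ≈ 14.81 years

half-life ≈ 14.8 years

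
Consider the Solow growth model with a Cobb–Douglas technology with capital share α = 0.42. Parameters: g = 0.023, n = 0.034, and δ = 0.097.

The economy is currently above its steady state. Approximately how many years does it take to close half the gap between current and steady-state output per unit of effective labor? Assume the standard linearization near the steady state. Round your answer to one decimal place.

half-life ≈ 7.8 years

Near the steady state the convergence rate is λ = (1 − α)(n + g + δ).
λ = (1 − 0.42) × 0.154 = 0.58 × 0.154 = 0.08932
Half-life = ln 2 / λ = 0.6931 / 0.08932 ≈ 7.76 years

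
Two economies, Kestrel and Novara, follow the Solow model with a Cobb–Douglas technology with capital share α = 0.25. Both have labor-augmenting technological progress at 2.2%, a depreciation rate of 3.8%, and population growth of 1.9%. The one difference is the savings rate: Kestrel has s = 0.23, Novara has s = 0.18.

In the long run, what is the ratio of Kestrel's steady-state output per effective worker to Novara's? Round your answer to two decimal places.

Steady-state y* = [s/(n + g + δ)]^(α/(1−α)), so the ratio is [ (s_K/(n + g + δ)_K) / (s_N/(n + g + δ)_N) ]^0.3333.
s_K/(n + g + δ)_K = 0.23/0.079 = 2.9114; s_N/(n + g + δ)_N = 0.18/0.079 = 2.2785.
Ratio = (2.9114/2.2785)^0.3333 = 1.2778^0.3333 ≈ 1.0851

ratio ≈ 1.09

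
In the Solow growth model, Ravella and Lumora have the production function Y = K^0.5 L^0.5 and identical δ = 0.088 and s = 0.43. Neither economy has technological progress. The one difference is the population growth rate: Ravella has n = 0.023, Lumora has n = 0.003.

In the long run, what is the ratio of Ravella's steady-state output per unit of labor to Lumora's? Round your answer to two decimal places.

y*_R / y*_L ≈ 0.82

Steady-state y* = [s/(n + δ)]^(α/(1−α)), so the ratio is [ (s_R/(n + δ)_R) / (s_L/(n + δ)_L) ]^1.
s_R/(n + δ)_R = 0.43/0.111 = 3.8739; s_L/(n + δ)_L = 0.43/0.091 = 4.7253.
Ratio = (3.8739/4.7253)^1 = 0.8198^1 ≈ 0.8198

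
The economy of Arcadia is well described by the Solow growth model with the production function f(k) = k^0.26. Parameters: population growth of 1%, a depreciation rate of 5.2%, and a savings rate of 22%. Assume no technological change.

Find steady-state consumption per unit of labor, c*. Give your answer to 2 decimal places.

In steady state, investment equals break-even investment: s·k^α = (n + δ)·k.
Rearranging, k^(1−α) = s / (n + δ).
k^0.74 = 0.22 / (0.010 + 0.052) = 0.22 / 0.062 = 3.5484
k* = 3.5484^(1/0.74) ≈ 5.5372
y* = (k*)^α = 5.5372^0.26 ≈ 1.5605
c* = (1 − s)·y* = (1 − 0.22) × 1.5605 ≈ 1.2172

c* = 1.22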